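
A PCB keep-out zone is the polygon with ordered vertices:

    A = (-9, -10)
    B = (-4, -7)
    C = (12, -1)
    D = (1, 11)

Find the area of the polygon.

Apply the shoelace (surveyor's) formula: 2A = Σ (x_i·y_{i+1} − x_{i+1}·y_i), indices taken mod 4.
A→B: (-9)(-7) − (-4)(-10) = 23
B→C: (-4)(-1) − (12)(-7) = 88
C→D: (12)(11) − (1)(-1) = 133
D→A: (1)(-10) − (-9)(11) = 89
Σ = 333
Area = |Σ|/2 = 166.5.

166.5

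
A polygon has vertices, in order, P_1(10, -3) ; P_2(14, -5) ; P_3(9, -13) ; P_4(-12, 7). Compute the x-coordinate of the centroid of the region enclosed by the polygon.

749/204

Apply the surveyor's formula. First the cross-terms c_i = x_i·y_{i+1} − x_{i+1}·y_i:
  -8, -137, -93, -34  ⇒  2A = -272, A = -136.
Then Σ (x_i + x_{i+1})·c_i = -2996, so x̄ = -2996 / (6·(-136)) = 749/204.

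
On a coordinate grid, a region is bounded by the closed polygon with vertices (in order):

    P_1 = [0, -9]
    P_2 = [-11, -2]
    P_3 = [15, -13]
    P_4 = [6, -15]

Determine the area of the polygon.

Apply the shoelace (surveyor's) formula: 2A = Σ (x_i·y_{i+1} − x_{i+1}·y_i), indices taken mod 4.
Cross-terms: -99, 173, -147, -54  ⇒  Σ = -127
Area = |Σ|/2 = 63.5.

63.5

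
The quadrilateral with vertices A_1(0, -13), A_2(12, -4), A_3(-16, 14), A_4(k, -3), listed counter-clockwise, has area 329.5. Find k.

-13

The doubled signed area Σ (x_i y_{i+1} − x_{i+1} y_i) is linear in k.
With k=0 it equals 308; the coefficient of k is -27 (from the two edges through A_4).
So -27·k + 308 = 2·329.5 = 659 ⇒ k = -13.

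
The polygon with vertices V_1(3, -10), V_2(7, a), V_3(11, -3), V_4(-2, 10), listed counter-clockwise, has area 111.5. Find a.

-10

The doubled signed area Σ (x_i y_{i+1} − x_{i+1} y_i) is linear in a.
With a=0 it equals 143; the coefficient of a is -8 (from the two edges through V_2).
So -8·a + 143 = 2·111.5 = 223 ⇒ a = -10.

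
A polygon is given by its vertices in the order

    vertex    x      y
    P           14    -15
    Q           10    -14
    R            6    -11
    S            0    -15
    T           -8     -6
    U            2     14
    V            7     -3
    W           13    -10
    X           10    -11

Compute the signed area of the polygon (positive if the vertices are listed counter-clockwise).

-278

Apply the surveyor's formula: 2A = Σ (x_i·y_{i+1} − x_{i+1}·y_i), indices taken mod 9.
Cross-terms: -46, -26, -90, -120, -100, -104, -31, -43, 4  ⇒  Σ = -556
Signed area = Σ/2 = -278 (negative ⇒ clockwise traversal).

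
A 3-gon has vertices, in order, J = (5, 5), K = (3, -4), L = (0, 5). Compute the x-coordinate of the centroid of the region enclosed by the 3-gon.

Apply the surveyor's formula. First the cross-terms c_i = x_i·y_{i+1} − x_{i+1}·y_i:
  -35, 15, -25  ⇒  2A = -45, A = -22.5.
Then Σ (x_i + x_{i+1})·c_i = -360, so x̄ = -360 / (6·(-22.5)) = 8/3.

8/3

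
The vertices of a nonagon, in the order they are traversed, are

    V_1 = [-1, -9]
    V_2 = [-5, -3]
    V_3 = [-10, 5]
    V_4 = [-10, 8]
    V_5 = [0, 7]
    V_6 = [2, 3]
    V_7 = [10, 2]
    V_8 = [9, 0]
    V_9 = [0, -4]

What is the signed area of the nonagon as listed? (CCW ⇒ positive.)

Apply the surveyor's formula: 2A = Σ (x_i·y_{i+1} − x_{i+1}·y_i), indices taken mod 9.
Σ = (-42) + (-55) + (-30) + (-70) + (-14) + (-26) + (-18) + (-36) + (-4) = -295
Signed area = Σ/2 = -147.5 (negative ⇒ clockwise traversal).

-147.5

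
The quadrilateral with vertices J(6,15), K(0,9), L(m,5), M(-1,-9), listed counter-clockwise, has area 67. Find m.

-2

The doubled signed area Σ (x_i y_{i+1} − x_{i+1} y_i) is linear in m.
With m=0 it equals 98; the coefficient of m is -18 (from the two edges through L).
So -18·m + 98 = 2·67 = 134 ⇒ m = -2.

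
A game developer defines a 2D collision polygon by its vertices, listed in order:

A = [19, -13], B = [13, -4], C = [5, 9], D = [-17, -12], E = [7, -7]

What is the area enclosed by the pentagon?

284

Apply Gauss's area formula: 2A = Σ (x_i·y_{i+1} − x_{i+1}·y_i), indices taken mod 5.
Cross-terms: 93, 137, 93, 203, 42  ⇒  Σ = 568
Area = |Σ|/2 = 284.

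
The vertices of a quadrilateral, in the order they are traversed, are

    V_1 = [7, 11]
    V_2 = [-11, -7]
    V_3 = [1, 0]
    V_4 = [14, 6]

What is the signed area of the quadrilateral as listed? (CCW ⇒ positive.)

Apply Gauss's area formula: 2A = Σ (x_i·y_{i+1} − x_{i+1}·y_i), indices taken mod 4.
Σ = (72) + (7) + (6) + (112) = 197
Signed area = Σ/2 = 98.5 (positive ⇒ counter-clockwise traversal).

98.5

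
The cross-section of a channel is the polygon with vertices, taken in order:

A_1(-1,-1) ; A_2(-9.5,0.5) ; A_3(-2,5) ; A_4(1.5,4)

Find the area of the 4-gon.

34.75

Cross-terms: -10, -46.5, -15.5, 2.5  ⇒  Σ = -69.5
Area = |Σ|/2 = 34.75.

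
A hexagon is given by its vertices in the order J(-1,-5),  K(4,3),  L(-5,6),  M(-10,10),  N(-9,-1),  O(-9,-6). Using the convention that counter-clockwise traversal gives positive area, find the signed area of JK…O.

J→K: (-1)(3) − (4)(-5) = 17
K→L: (4)(6) − (-5)(3) = 39
L→M: (-5)(10) − (-10)(6) = 10
M→N: (-10)(-1) − (-9)(10) = 100
N→O: (-9)(-6) − (-9)(-1) = 45
O→J: (-9)(-5) − (-1)(-6) = 39
Σ = 250
Signed area = Σ/2 = 125 (positive ⇒ counter-clockwise traversal).

125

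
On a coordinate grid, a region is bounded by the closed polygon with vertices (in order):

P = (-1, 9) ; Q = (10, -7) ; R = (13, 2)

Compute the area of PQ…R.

73.5

Apply the surveyor's formula: 2A = Σ (x_i·y_{i+1} − x_{i+1}·y_i), indices taken mod 3.
Cross-terms: -83, 111, 119  ⇒  Σ = 147
Area = |Σ|/2 = 73.5.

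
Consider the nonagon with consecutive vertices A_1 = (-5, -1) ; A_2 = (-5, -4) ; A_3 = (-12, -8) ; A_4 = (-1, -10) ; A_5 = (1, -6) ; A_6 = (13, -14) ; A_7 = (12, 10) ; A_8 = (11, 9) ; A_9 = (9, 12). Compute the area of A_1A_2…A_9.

Apply the surveyor's formula: 2A = Σ (x_i·y_{i+1} − x_{i+1}·y_i), indices taken mod 9.
Σ = (15) + (-8) + (112) + (16) + (64) + (298) + (-2) + (51) + (51) = 597
Area = |Σ|/2 = 298.5.

298.5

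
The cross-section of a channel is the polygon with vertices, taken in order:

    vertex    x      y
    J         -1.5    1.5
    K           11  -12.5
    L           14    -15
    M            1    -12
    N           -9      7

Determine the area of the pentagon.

Apply Gauss's area formula: 2A = Σ (x_i·y_{i+1} − x_{i+1}·y_i), indices taken mod 5.
J→K: (-1.5)(-12.5) − (11)(1.5) = 2.25
K→L: (11)(-15) − (14)(-12.5) = 10
L→M: (14)(-12) − (1)(-15) = -153
M→N: (1)(7) − (-9)(-12) = -101
N→J: (-9)(1.5) − (-1.5)(7) = -3
Σ = -244.75
Area = |Σ|/2 = 122.375.

122.375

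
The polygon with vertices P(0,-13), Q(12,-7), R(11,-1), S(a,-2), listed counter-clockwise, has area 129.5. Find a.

Write out the shoelace sum; only the two edges meeting at S involve a:
2·Area = [(11·(-2) − a·(-1)) + (a·(-13) − 0·(-2))] + 221
       = -12·a + 199 = 259
⇒ a = -5.

-5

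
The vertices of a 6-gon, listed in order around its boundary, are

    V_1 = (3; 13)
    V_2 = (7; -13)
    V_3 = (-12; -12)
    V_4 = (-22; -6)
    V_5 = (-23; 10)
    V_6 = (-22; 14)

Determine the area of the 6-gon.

Apply Gauss's area formula: 2A = Σ (x_i·y_{i+1} − x_{i+1}·y_i), indices taken mod 6.
Cross-terms: -130, -240, -192, -358, -102, -328  ⇒  Σ = -1350
Area = |Σ|/2 = 675.

675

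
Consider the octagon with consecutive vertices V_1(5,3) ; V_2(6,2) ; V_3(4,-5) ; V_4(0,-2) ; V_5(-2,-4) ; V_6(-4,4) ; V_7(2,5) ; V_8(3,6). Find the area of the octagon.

67

Apply the shoelace (surveyor's) formula: 2A = Σ (x_i·y_{i+1} − x_{i+1}·y_i), indices taken mod 8.
Σ = (-8) + (-38) + (-8) + (-4) + (-24) + (-28) + (-3) + (-21) = -134
Area = |Σ|/2 = 67.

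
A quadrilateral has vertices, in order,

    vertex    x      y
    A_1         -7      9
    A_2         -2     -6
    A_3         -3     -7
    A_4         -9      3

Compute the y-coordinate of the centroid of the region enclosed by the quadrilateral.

Apply the shoelace formula. First the cross-terms c_i = x_i·y_{i+1} − x_{i+1}·y_i:
  60, -4, -72, -60  ⇒  2A = -76, A = -38.
Then Σ (y_i + y_{i+1})·c_i = -200, so ȳ = -200 / (6·(-38)) = 50/57.

50/57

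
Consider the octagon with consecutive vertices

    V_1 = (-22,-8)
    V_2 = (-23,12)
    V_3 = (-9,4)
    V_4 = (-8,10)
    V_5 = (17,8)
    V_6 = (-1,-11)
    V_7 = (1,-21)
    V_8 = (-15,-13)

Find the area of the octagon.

Apply Gauss's area formula: 2A = Σ (x_i·y_{i+1} − x_{i+1}·y_i), indices taken mod 8.
Cross-terms: -448, 16, -58, -234, -179, 32, -328, -166  ⇒  Σ = -1365
Area = |Σ|/2 = 682.5.

682.5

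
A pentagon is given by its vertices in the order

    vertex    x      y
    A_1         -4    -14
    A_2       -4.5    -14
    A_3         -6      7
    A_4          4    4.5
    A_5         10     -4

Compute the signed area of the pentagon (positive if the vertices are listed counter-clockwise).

Apply the shoelace (surveyor's) formula: 2A = Σ (x_i·y_{i+1} − x_{i+1}·y_i), indices taken mod 5.
A_1→A_2: (-4)(-14) − (-4.5)(-14) = -7
A_2→A_3: (-4.5)(7) − (-6)(-14) = -115.5
A_3→A_4: (-6)(4.5) − (4)(7) = -55
A_4→A_5: (4)(-4) − (10)(4.5) = -61
A_5→A_1: (10)(-14) − (-4)(-4) = -156
Σ = -394.5
Signed area = Σ/2 = -197.25 (negative ⇒ clockwise traversal).

-197.25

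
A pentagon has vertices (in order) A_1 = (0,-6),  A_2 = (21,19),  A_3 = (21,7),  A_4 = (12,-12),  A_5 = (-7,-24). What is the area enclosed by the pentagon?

Apply Gauss's area formula: 2A = Σ (x_i·y_{i+1} − x_{i+1}·y_i), indices taken mod 5.
Σ = (126) + (-252) + (-336) + (-372) + (42) = -792
Area = |Σ|/2 = 396.

396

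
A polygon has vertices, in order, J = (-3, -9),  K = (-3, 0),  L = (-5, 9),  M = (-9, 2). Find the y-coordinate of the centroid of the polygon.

43/78

Apply the shoelace (surveyor's) formula. First the cross-terms c_i = x_i·y_{i+1} − x_{i+1}·y_i:
  -27, -27, 71, 87  ⇒  2A = 104, A = 52.
Then Σ (y_i + y_{i+1})·c_i = 172, so ȳ = 172 / (6·52) = 43/78.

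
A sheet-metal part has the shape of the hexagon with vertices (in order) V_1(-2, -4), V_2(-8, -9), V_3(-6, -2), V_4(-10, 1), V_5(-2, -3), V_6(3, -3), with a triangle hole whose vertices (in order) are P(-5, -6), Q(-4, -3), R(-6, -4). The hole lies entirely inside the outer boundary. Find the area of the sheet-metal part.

Outer boundary:
Σ = (-14) + (-38) + (-26) + (32) + (15) + (-18) = -49
Area = |Σ|/2 = 24.5.
Hole:
P→Q: (-5)(-3) − (-4)(-6) = -9
Q→R: (-4)(-4) − (-6)(-3) = -2
R→P: (-6)(-6) − (-5)(-4) = 16
Σ = 5
Area = |Σ|/2 = 2.5.
Net area = 24.5 − 2.5 = 22.

22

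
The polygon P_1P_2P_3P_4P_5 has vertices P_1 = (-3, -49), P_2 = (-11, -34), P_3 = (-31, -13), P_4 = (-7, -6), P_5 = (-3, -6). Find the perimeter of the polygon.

|P_1P_2| = √((-8)² + (15)²) = √289 = 17
|P_2P_3| = √((-20)² + (21)²) = √841 = 29
|P_3P_4| = √((24)² + (7)²) = √625 = 25
|P_4P_5| = √((4)² + (0)²) = √16 = 4
|P_5P_1| = √((0)² + (-43)²) = √1849 = 43
Perimeter = 17 + 29 + 25 + 4 + 43 = 118.

118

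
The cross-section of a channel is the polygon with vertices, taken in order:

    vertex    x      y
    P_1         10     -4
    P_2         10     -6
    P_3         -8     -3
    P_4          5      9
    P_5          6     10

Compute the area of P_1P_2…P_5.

141.5

Σ = (-20) + (-78) + (-57) + (-4) + (-124) = -283
Area = |Σ|/2 = 141.5.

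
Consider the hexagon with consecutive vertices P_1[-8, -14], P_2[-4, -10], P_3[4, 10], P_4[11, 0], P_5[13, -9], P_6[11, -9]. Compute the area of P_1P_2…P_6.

Cross-terms: 24, 0, -110, -99, -18, -226  ⇒  Σ = -429
Area = |Σ|/2 = 214.5.

214.5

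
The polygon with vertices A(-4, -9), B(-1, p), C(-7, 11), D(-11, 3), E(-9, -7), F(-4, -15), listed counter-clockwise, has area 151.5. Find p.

The doubled signed area Σ (x_i y_{i+1} − x_{i+1} y_i) is linear in p.
With p=0 it equals 267; the coefficient of p is 3 (from the two edges through B).
So 3·p + 267 = 2·151.5 = 303 ⇒ p = 12.

12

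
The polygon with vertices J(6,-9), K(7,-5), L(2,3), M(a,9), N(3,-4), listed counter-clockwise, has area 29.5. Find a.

Write out the shoelace sum; only the two edges meeting at M involve a:
2·Area = [(2·9 − a·3) + (a·(-4) − 3·9)] + 61
       = -7·a + 52 = 59
⇒ a = -1.

-1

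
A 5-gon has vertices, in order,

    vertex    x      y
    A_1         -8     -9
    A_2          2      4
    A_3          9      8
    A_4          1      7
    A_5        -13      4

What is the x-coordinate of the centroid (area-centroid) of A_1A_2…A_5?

-257/53

Apply the shoelace (surveyor's) formula. First the cross-terms c_i = x_i·y_{i+1} − x_{i+1}·y_i:
  -14, -20, 55, 95, 149  ⇒  2A = 265, A = 132.5.
Then Σ (x_i + x_{i+1})·c_i = -3855, so x̄ = -3855 / (6·132.5) = -257/53.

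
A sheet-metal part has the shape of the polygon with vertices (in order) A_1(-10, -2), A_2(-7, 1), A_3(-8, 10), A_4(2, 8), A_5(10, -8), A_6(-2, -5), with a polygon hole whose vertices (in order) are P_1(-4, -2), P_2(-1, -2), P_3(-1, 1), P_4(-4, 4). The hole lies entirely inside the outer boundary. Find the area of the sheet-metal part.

175.5

Outer boundary:
Σ = (-24) + (-62) + (-84) + (-96) + (-66) + (-46) = -378
Area = |Σ|/2 = 189.
Hole:
Apply the surveyor's formula: 2A = Σ (x_i·y_{i+1} − x_{i+1}·y_i), indices taken mod 4.
P_1→P_2: (-4)(-2) − (-1)(-2) = 6
P_2→P_3: (-1)(1) − (-1)(-2) = -3
P_3→P_4: (-1)(4) − (-4)(1) = 0
P_4→P_1: (-4)(-2) − (-4)(4) = 24
Σ = 27
Area = |Σ|/2 = 13.5.
Net area = 189 − 13.5 = 175.5.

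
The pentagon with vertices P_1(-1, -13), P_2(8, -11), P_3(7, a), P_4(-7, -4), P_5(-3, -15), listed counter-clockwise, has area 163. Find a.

3

The doubled signed area Σ (x_i y_{i+1} − x_{i+1} y_i) is linear in a.
With a=0 it equals 281; the coefficient of a is 15 (from the two edges through P_3).
So 15·a + 281 = 2·163 = 326 ⇒ a = 3.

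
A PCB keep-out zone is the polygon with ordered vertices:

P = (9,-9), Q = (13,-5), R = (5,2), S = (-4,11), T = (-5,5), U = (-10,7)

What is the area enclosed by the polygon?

131.5

Apply the shoelace (surveyor's) formula: 2A = Σ (x_i·y_{i+1} − x_{i+1}·y_i), indices taken mod 6.
P→Q: (9)(-5) − (13)(-9) = 72
Q→R: (13)(2) − (5)(-5) = 51
R→S: (5)(11) − (-4)(2) = 63
S→T: (-4)(5) − (-5)(11) = 35
T→U: (-5)(7) − (-10)(5) = 15
U→P: (-10)(-9) − (9)(7) = 27
Σ = 263
Area = |Σ|/2 = 131.5.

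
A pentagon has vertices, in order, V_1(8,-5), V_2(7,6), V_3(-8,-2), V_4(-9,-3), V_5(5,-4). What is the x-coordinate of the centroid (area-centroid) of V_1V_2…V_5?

Apply Gauss's area formula. First the cross-terms c_i = x_i·y_{i+1} − x_{i+1}·y_i:
  83, 34, 6, 51, 7  ⇒  2A = 181, A = 90.5.
Then Σ (x_i + x_{i+1})·c_i = 996, so x̄ = 996 / (6·90.5) = 332/181.

332/181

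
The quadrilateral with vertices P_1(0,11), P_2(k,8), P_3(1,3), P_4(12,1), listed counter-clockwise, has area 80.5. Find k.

-9

The doubled signed area Σ (x_i y_{i+1} − x_{i+1} y_i) is linear in k.
With k=0 it equals 89; the coefficient of k is -8 (from the two edges through P_2).
So -8·k + 89 = 2·80.5 = 161 ⇒ k = -9.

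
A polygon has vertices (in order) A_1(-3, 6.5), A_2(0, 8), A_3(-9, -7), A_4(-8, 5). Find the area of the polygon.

Apply Gauss's area formula: 2A = Σ (x_i·y_{i+1} − x_{i+1}·y_i), indices taken mod 4.
A_1→A_2: (-3)(8) − (0)(6.5) = -24
A_2→A_3: (0)(-7) − (-9)(8) = 72
A_3→A_4: (-9)(5) − (-8)(-7) = -101
A_4→A_1: (-8)(6.5) − (-3)(5) = -37
Σ = -90
Area = |Σ|/2 = 45.

45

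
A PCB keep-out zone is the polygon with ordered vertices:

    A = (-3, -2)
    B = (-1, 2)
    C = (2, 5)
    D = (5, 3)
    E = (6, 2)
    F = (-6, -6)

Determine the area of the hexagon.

37

Cross-terms: -8, -9, -19, -8, -24, -6  ⇒  Σ = -74
Area = |Σ|/2 = 37.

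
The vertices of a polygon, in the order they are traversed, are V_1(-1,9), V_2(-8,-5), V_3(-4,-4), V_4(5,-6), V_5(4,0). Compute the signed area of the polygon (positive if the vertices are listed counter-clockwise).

96.5

Apply the shoelace formula: 2A = Σ (x_i·y_{i+1} − x_{i+1}·y_i), indices taken mod 5.
Σ = (77) + (12) + (44) + (24) + (36) = 193
Signed area = Σ/2 = 96.5 (positive ⇒ counter-clockwise traversal).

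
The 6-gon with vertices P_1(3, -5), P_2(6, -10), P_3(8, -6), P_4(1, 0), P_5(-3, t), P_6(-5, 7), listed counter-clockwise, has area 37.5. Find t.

7

The doubled signed area Σ (x_i y_{i+1} − x_{i+1} y_i) is linear in t.
With t=0 it equals 33; the coefficient of t is 6 (from the two edges through P_5).
So 6·t + 33 = 2·37.5 = 75 ⇒ t = 7.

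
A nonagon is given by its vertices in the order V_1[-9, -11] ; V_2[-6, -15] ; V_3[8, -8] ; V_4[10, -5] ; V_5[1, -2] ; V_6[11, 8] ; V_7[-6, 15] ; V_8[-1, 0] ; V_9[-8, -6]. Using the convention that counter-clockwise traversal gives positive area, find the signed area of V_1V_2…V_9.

280

Apply the shoelace formula: 2A = Σ (x_i·y_{i+1} − x_{i+1}·y_i), indices taken mod 9.
Σ = (69) + (168) + (40) + (-15) + (30) + (213) + (15) + (6) + (34) = 560
Signed area = Σ/2 = 280 (positive ⇒ counter-clockwise traversal).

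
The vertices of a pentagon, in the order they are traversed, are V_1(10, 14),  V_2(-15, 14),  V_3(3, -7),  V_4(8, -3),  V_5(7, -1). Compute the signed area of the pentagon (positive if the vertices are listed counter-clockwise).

290.5

Apply the shoelace formula: 2A = Σ (x_i·y_{i+1} − x_{i+1}·y_i), indices taken mod 5.
Cross-terms: 350, 63, 47, 13, 108  ⇒  Σ = 581
Signed area = Σ/2 = 290.5 (positive ⇒ counter-clockwise traversal).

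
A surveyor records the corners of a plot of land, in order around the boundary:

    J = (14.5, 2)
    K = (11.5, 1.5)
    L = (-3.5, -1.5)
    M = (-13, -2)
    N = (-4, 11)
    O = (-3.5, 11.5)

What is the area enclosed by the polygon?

Apply Gauss's area formula: 2A = Σ (x_i·y_{i+1} − x_{i+1}·y_i), indices taken mod 6.
Cross-terms: -1.25, -12, -12.5, -151, -7.5, -173.75  ⇒  Σ = -358
Area = |Σ|/2 = 179.

179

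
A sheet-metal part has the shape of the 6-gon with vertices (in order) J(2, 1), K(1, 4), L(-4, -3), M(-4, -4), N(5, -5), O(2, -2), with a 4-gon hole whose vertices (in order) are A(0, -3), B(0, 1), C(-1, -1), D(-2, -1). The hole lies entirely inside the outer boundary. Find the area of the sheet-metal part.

32

Outer boundary:
Apply the shoelace formula: 2A = Σ (x_i·y_{i+1} − x_{i+1}·y_i), indices taken mod 6.
Σ = (7) + (13) + (4) + (40) + (0) + (6) = 70
Area = |Σ|/2 = 35.
Hole:
Σ = (0) + (1) + (-1) + (6) = 6
Area = |Σ|/2 = 3.
Net area = 35 − 3 = 32.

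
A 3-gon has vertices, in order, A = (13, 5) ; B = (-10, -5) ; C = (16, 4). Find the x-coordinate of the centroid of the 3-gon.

19/3

Apply the shoelace formula. First the cross-terms c_i = x_i·y_{i+1} − x_{i+1}·y_i:
  -15, 40, 28  ⇒  2A = 53, A = 26.5.
Then Σ (x_i + x_{i+1})·c_i = 1007, so x̄ = 1007 / (6·26.5) = 19/3.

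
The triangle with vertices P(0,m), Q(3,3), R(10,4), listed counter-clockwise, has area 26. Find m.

Write out the shoelace sum; only the two edges meeting at P involve m:
2·Area = [(10·m − 0·4) + (0·3 − 3·m)] + -18
       = 7·m + -18 = 52
⇒ m = 10.

10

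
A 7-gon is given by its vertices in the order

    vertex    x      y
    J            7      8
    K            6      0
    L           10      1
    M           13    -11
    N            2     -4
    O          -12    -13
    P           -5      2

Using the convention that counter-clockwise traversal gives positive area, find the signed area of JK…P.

-206

Cross-terms: -48, 6, -123, -30, -74, -89, -54  ⇒  Σ = -412
Signed area = Σ/2 = -206 (negative ⇒ clockwise traversal).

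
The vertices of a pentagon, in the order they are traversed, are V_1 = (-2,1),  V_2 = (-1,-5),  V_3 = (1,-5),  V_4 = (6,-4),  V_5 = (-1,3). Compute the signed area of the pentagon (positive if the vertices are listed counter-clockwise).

33

Apply the shoelace (surveyor's) formula: 2A = Σ (x_i·y_{i+1} − x_{i+1}·y_i), indices taken mod 5.
Cross-terms: 11, 10, 26, 14, 5  ⇒  Σ = 66
Signed area = Σ/2 = 33 (positive ⇒ counter-clockwise traversal).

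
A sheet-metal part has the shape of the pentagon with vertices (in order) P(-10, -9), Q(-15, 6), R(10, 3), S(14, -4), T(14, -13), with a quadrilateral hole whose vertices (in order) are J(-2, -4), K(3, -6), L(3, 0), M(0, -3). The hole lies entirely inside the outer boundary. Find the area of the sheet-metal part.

Outer boundary:
Σ = (-195) + (-105) + (-82) + (-126) + (-256) = -764
Area = |Σ|/2 = 382.
Hole:
Apply the surveyor's formula: 2A = Σ (x_i·y_{i+1} − x_{i+1}·y_i), indices taken mod 4.
Σ = (24) + (18) + (-9) + (-6) = 27
Area = |Σ|/2 = 13.5.
Net area = 382 − 13.5 = 368.5.

368.5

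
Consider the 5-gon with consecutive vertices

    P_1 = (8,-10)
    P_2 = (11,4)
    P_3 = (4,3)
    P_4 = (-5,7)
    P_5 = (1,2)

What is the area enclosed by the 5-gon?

79.5

Apply the surveyor's formula: 2A = Σ (x_i·y_{i+1} − x_{i+1}·y_i), indices taken mod 5.
Σ = (142) + (17) + (43) + (-17) + (-26) = 159
Area = |Σ|/2 = 79.5.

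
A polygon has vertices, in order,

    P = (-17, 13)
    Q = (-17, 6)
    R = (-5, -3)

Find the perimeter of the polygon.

|PQ| = √((0)² + (-7)²) = √49 = 7
|QR| = √((12)² + (-9)²) = √225 = 15
|RP| = √((-12)² + (16)²) = √400 = 20
Perimeter = 7 + 15 + 20 = 42.

42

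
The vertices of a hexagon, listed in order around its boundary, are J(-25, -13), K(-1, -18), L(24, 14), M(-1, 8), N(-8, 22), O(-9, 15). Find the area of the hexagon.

Σ = (437) + (418) + (206) + (42) + (78) + (492) = 1673
Area = |Σ|/2 = 836.5.

836.5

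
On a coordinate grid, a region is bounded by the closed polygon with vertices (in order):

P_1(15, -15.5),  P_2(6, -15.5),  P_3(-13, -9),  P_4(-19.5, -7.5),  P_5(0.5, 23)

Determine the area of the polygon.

Σ = (-139.5) + (-255.5) + (-78) + (-444.75) + (-352.75) = -1270.5
Area = |Σ|/2 = 635.25.

635.25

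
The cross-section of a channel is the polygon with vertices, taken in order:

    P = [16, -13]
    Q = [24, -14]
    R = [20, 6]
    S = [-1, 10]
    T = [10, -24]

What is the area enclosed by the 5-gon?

Apply the surveyor's formula: 2A = Σ (x_i·y_{i+1} − x_{i+1}·y_i), indices taken mod 5.
Cross-terms: 88, 424, 206, -76, 254  ⇒  Σ = 896
Area = |Σ|/2 = 448.

448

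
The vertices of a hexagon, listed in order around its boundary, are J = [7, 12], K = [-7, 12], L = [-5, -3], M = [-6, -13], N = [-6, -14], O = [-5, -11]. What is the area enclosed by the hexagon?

157.5

Apply the shoelace formula: 2A = Σ (x_i·y_{i+1} − x_{i+1}·y_i), indices taken mod 6.
J→K: (7)(12) − (-7)(12) = 168
K→L: (-7)(-3) − (-5)(12) = 81
L→M: (-5)(-13) − (-6)(-3) = 47
M→N: (-6)(-14) − (-6)(-13) = 6
N→O: (-6)(-11) − (-5)(-14) = -4
O→J: (-5)(12) − (7)(-11) = 17
Σ = 315
Area = |Σ|/2 = 157.5.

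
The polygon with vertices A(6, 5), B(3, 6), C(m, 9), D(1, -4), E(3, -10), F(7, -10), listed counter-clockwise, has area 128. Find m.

-8

Write out the shoelace sum; only the two edges meeting at C involve m:
2·Area = [(3·9 − m·6) + (m·(-4) − 1·9)] + 158
       = -10·m + 176 = 256
⇒ m = -8.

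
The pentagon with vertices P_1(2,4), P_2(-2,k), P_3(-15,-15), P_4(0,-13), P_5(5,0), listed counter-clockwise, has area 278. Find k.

Write out the shoelace sum; only the two edges meeting at P_2 involve k:
2·Area = [(2·k − (-2)·4) + ((-2)·(-15) − (-15)·k)] + 280
       = 17·k + 318 = 556
⇒ k = 14.

14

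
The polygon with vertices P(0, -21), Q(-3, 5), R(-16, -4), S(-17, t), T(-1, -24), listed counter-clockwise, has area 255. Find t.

-8

Write out the shoelace sum; only the two edges meeting at S involve t:
2·Area = [((-16)·t − (-17)·(-4)) + ((-17)·(-24) − (-1)·t)] + 50
       = -15·t + 390 = 510
⇒ t = -8.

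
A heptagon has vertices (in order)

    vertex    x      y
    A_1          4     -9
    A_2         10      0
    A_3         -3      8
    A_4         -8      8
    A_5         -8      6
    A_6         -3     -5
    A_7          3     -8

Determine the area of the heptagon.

164

Cross-terms: 90, 80, 40, 16, 58, 39, 5  ⇒  Σ = 328
Area = |Σ|/2 = 164.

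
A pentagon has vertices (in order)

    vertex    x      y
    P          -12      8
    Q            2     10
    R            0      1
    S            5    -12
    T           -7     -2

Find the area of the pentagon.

Apply the surveyor's formula: 2A = Σ (x_i·y_{i+1} − x_{i+1}·y_i), indices taken mod 5.
P→Q: (-12)(10) − (2)(8) = -136
Q→R: (2)(1) − (0)(10) = 2
R→S: (0)(-12) − (5)(1) = -5
S→T: (5)(-2) − (-7)(-12) = -94
T→P: (-7)(8) − (-12)(-2) = -80
Σ = -313
Area = |Σ|/2 = 156.5.

156.5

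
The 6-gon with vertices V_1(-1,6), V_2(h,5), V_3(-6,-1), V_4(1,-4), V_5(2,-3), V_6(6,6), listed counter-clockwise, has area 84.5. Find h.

-6

Write out the shoelace sum; only the two edges meeting at V_2 involve h:
2·Area = [((-1)·5 − h·6) + (h·(-1) − (-6)·5)] + 102
       = -7·h + 127 = 169
⇒ h = -6.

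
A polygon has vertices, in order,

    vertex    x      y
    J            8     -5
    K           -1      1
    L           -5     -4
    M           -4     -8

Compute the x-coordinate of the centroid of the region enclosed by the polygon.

29/120

Apply the surveyor's formula. First the cross-terms c_i = x_i·y_{i+1} − x_{i+1}·y_i:
  3, 9, 24, 84  ⇒  2A = 120, A = 60.
Then Σ (x_i + x_{i+1})·c_i = 87, so x̄ = 87 / (6·60) = 29/120.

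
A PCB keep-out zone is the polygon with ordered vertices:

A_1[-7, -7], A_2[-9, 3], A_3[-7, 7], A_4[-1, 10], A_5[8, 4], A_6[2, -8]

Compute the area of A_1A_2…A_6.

207.5

Σ = (-84) + (-42) + (-63) + (-84) + (-72) + (-70) = -415
Area = |Σ|/2 = 207.5.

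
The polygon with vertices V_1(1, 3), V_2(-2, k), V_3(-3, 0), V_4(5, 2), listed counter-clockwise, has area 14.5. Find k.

4

The doubled signed area Σ (x_i y_{i+1} − x_{i+1} y_i) is linear in k.
With k=0 it equals 13; the coefficient of k is 4 (from the two edges through V_2).
So 4·k + 13 = 2·14.5 = 29 ⇒ k = 4.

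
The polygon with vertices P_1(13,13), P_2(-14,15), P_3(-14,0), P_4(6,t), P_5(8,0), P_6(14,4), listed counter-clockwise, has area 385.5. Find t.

Write out the shoelace sum; only the two edges meeting at P_4 involve t:
2·Area = [((-14)·t − 6·0) + (6·0 − 8·t)] + 749
       = -22·t + 749 = 771
⇒ t = -1.

-1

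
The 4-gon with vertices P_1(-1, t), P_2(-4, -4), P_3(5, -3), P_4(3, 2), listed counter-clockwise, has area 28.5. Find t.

The doubled signed area Σ (x_i y_{i+1} − x_{i+1} y_i) is linear in t.
With t=0 it equals 57; the coefficient of t is 7 (from the two edges through P_1).
So 7·t + 57 = 2·28.5 = 57 ⇒ t = 0.

0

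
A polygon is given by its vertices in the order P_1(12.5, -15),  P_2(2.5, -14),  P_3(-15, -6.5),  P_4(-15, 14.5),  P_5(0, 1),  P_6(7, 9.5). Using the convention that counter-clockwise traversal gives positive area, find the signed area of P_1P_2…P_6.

-462.25

Apply the surveyor's formula: 2A = Σ (x_i·y_{i+1} − x_{i+1}·y_i), indices taken mod 6.
P_1→P_2: (12.5)(-14) − (2.5)(-15) = -137.5
P_2→P_3: (2.5)(-6.5) − (-15)(-14) = -226.25
P_3→P_4: (-15)(14.5) − (-15)(-6.5) = -315
P_4→P_5: (-15)(1) − (0)(14.5) = -15
P_5→P_6: (0)(9.5) − (7)(1) = -7
P_6→P_1: (7)(-15) − (12.5)(9.5) = -223.75
Σ = -924.5
Signed area = Σ/2 = -462.25 (negative ⇒ clockwise traversal).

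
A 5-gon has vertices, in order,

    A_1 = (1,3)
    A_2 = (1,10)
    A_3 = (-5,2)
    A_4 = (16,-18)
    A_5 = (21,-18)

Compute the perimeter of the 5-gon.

80

|A_1A_2| = √((0)² + (7)²) = √49 = 7
|A_2A_3| = √((-6)² + (-8)²) = √100 = 10
|A_3A_4| = √((21)² + (-20)²) = √841 = 29
|A_4A_5| = √((5)² + (0)²) = √25 = 5
|A_5A_1| = √((-20)² + (21)²) = √841 = 29
Perimeter = 7 + 10 + 29 + 5 + 29 = 80.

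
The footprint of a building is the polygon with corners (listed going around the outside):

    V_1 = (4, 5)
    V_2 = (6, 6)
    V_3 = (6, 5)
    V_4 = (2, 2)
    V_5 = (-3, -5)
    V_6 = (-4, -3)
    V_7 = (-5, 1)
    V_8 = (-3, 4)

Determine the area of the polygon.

46

Σ = (-6) + (-6) + (2) + (-4) + (-11) + (-19) + (-17) + (-31) = -92
Area = |Σ|/2 = 46.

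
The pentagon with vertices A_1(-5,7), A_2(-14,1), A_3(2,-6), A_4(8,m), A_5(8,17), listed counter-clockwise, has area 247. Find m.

Write out the shoelace sum; only the two edges meeting at A_4 involve m:
2·Area = [(2·m − 8·(-6)) + (8·17 − 8·m)] + 316
       = -6·m + 500 = 494
⇒ m = 1.

1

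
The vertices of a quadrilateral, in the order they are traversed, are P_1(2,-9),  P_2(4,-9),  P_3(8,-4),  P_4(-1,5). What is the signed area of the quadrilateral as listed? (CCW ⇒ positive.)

54.5

Apply the surveyor's formula: 2A = Σ (x_i·y_{i+1} − x_{i+1}·y_i), indices taken mod 4.
Σ = (18) + (56) + (36) + (-1) = 109
Signed area = Σ/2 = 54.5 (positive ⇒ counter-clockwise traversal).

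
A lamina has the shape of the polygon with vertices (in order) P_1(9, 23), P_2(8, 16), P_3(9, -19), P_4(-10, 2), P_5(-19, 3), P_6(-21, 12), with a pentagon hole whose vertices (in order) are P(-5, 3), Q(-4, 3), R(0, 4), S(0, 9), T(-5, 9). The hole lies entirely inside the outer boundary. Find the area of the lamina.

600

Outer boundary:
Apply Gauss's area formula: 2A = Σ (x_i·y_{i+1} − x_{i+1}·y_i), indices taken mod 6.
Σ = (-40) + (-296) + (-172) + (8) + (-165) + (-591) = -1256
Area = |Σ|/2 = 628.
Hole:
Cross-terms: -3, -16, 0, 45, 30  ⇒  Σ = 56
Area = |Σ|/2 = 28.
Net area = 628 − 28 = 600.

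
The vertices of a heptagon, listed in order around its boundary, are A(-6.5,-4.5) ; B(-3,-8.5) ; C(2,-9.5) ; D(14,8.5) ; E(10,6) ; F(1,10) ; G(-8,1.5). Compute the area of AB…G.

Apply Gauss's area formula: 2A = Σ (x_i·y_{i+1} − x_{i+1}·y_i), indices taken mod 7.
Cross-terms: 41.75, 45.5, 150, -1, 94, 81.5, 45.75  ⇒  Σ = 457.5
Area = |Σ|/2 = 228.75.

228.75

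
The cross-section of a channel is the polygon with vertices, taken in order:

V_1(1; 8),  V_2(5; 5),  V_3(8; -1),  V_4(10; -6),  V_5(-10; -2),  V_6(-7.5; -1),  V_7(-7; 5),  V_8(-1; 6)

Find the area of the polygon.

149.25

Apply Gauss's area formula: 2A = Σ (x_i·y_{i+1} − x_{i+1}·y_i), indices taken mod 8.
Cross-terms: -35, -45, -38, -80, -5, -44.5, -37, -14  ⇒  Σ = -298.5
Area = |Σ|/2 = 149.25.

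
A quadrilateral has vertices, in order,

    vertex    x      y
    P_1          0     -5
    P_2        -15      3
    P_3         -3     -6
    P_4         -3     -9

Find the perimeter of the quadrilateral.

40

|P_1P_2| = √((-15)² + (8)²) = √289 = 17
|P_2P_3| = √((12)² + (-9)²) = √225 = 15
|P_3P_4| = √((0)² + (-3)²) = √9 = 3
|P_4P_1| = √((3)² + (4)²) = √25 = 5
Perimeter = 17 + 15 + 3 + 5 = 40.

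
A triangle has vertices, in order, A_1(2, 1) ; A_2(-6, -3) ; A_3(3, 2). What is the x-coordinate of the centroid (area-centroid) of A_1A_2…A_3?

Apply the surveyor's formula. First the cross-terms c_i = x_i·y_{i+1} − x_{i+1}·y_i:
  0, -3, -1  ⇒  2A = -4, A = -2.
Then Σ (x_i + x_{i+1})·c_i = 4, so x̄ = 4 / (6·(-2)) = -1/3.

-1/3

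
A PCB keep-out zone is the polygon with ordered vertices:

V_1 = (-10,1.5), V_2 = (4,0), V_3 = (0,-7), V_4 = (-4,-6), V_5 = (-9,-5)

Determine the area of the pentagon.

79.75

Σ = (-6) + (-28) + (-28) + (-34) + (-63.5) = -159.5
Area = |Σ|/2 = 79.75.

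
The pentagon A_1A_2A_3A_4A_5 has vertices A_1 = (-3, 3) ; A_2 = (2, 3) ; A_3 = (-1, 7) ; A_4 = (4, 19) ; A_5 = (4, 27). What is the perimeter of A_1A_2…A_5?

56

|A_1A_2| = √((5)² + (0)²) = √25 = 5
|A_2A_3| = √((-3)² + (4)²) = √25 = 5
|A_3A_4| = √((5)² + (12)²) = √169 = 13
|A_4A_5| = √((0)² + (8)²) = √64 = 8
|A_5A_1| = √((-7)² + (-24)²) = √625 = 25
Perimeter = 5 + 5 + 13 + 8 + 25 = 56.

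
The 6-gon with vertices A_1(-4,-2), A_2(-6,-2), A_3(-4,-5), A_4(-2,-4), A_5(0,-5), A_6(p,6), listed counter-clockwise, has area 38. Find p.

6

Write out the shoelace sum; only the two edges meeting at A_6 involve p:
2·Area = [(0·6 − p·(-5)) + (p·(-2) − (-4)·6)] + 34
       = 3·p + 58 = 76
⇒ p = 6.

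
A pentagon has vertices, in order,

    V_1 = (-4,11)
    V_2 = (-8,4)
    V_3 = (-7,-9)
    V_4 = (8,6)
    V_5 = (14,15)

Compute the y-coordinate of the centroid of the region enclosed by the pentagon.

Apply Gauss's area formula. First the cross-terms c_i = x_i·y_{i+1} − x_{i+1}·y_i:
  72, 100, 30, 36, 214  ⇒  2A = 452, A = 226.
Then Σ (y_i + y_{i+1})·c_i = 6810, so ȳ = 6810 / (6·226) = 1135/226.

1135/226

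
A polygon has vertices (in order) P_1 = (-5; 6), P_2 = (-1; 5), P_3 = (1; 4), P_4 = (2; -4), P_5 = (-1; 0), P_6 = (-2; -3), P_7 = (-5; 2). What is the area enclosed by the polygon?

40

Σ = (-19) + (-9) + (-12) + (-4) + (3) + (-19) + (-20) = -80
Area = |Σ|/2 = 40.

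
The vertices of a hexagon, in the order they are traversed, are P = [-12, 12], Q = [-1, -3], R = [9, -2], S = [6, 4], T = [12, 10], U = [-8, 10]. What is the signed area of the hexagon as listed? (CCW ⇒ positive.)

180.5

Apply the surveyor's formula: 2A = Σ (x_i·y_{i+1} − x_{i+1}·y_i), indices taken mod 6.
Σ = (48) + (29) + (48) + (12) + (200) + (24) = 361
Signed area = Σ/2 = 180.5 (positive ⇒ counter-clockwise traversal).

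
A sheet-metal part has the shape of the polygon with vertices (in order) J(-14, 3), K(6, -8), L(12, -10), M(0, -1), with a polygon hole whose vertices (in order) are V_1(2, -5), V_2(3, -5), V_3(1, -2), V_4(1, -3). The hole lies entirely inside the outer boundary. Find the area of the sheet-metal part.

Outer boundary:
Apply the shoelace formula: 2A = Σ (x_i·y_{i+1} − x_{i+1}·y_i), indices taken mod 4.
J→K: (-14)(-8) − (6)(3) = 94
K→L: (6)(-10) − (12)(-8) = 36
L→M: (12)(-1) − (0)(-10) = -12
M→J: (0)(3) − (-14)(-1) = -14
Σ = 104
Area = |Σ|/2 = 52.
Hole:
Apply the surveyor's formula: 2A = Σ (x_i·y_{i+1} − x_{i+1}·y_i), indices taken mod 4.
V_1→V_2: (2)(-5) − (3)(-5) = 5
V_2→V_3: (3)(-2) − (1)(-5) = -1
V_3→V_4: (1)(-3) − (1)(-2) = -1
V_4→V_1: (1)(-5) − (2)(-3) = 1
Σ = 4
Area = |Σ|/2 = 2.
Net area = 52 − 2 = 50.

50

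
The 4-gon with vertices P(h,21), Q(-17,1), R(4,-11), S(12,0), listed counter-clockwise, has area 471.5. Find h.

The doubled signed area Σ (x_i y_{i+1} − x_{i+1} y_i) is linear in h.
With h=0 it equals 924; the coefficient of h is 1 (from the two edges through P).
So 1·h + 924 = 2·471.5 = 943 ⇒ h = 19.

19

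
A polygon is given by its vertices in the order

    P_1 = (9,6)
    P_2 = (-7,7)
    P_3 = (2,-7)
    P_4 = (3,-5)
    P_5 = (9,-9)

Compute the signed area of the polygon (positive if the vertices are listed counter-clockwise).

Cross-terms: 105, 35, 11, 18, 135  ⇒  Σ = 304
Signed area = Σ/2 = 152 (positive ⇒ counter-clockwise traversal).

152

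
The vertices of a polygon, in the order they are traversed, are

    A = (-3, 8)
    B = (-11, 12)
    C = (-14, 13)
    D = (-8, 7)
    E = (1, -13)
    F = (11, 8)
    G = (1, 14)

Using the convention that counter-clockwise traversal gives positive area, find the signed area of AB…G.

Apply Gauss's area formula: 2A = Σ (x_i·y_{i+1} − x_{i+1}·y_i), indices taken mod 7.
Σ = (52) + (25) + (6) + (97) + (151) + (146) + (50) = 527
Signed area = Σ/2 = 263.5 (positive ⇒ counter-clockwise traversal).

263.5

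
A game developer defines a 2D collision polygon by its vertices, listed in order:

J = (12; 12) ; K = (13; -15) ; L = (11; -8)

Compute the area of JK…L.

J→K: (12)(-15) − (13)(12) = -336
K→L: (13)(-8) − (11)(-15) = 61
L→J: (11)(12) − (12)(-8) = 228
Σ = -47
Area = |Σ|/2 = 23.5.

23.5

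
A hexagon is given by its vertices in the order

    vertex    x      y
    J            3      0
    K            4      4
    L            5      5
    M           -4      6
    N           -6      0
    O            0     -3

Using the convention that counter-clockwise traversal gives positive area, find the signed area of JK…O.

Apply the shoelace formula: 2A = Σ (x_i·y_{i+1} − x_{i+1}·y_i), indices taken mod 6.
Σ = (12) + (0) + (50) + (36) + (18) + (9) = 125
Signed area = Σ/2 = 62.5 (positive ⇒ counter-clockwise traversal).

62.5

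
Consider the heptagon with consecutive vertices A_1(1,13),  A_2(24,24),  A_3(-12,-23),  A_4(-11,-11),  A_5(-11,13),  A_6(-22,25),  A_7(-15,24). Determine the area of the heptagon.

Apply Gauss's area formula: 2A = Σ (x_i·y_{i+1} − x_{i+1}·y_i), indices taken mod 7.
Σ = (-288) + (-264) + (-121) + (-264) + (11) + (-153) + (-219) = -1298
Area = |Σ|/2 = 649.

649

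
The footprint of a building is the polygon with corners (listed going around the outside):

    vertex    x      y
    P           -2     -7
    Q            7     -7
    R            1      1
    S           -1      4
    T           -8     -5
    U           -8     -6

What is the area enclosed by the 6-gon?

85.5

Apply the shoelace formula: 2A = Σ (x_i·y_{i+1} − x_{i+1}·y_i), indices taken mod 6.
Σ = (63) + (14) + (5) + (37) + (8) + (44) = 171
Area = |Σ|/2 = 85.5.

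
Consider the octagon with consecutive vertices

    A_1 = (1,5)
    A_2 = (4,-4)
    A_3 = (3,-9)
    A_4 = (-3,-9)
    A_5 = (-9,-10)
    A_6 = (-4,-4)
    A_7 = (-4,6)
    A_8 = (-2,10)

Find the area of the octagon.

Apply the shoelace formula: 2A = Σ (x_i·y_{i+1} − x_{i+1}·y_i), indices taken mod 8.
Σ = (-24) + (-24) + (-54) + (-51) + (-4) + (-40) + (-28) + (-20) = -245
Area = |Σ|/2 = 122.5.

122.5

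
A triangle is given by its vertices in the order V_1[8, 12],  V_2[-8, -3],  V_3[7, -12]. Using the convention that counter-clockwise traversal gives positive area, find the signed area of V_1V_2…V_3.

184.5

Cross-terms: 72, 117, 180  ⇒  Σ = 369
Signed area = Σ/2 = 184.5 (positive ⇒ counter-clockwise traversal).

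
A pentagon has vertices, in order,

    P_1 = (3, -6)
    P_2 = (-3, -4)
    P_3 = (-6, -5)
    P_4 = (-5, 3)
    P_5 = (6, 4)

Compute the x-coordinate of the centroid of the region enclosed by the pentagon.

Apply the surveyor's formula. First the cross-terms c_i = x_i·y_{i+1} − x_{i+1}·y_i:
  -30, -9, -43, -38, -48  ⇒  2A = -168, A = -84.
Then Σ (x_i + x_{i+1})·c_i = 84, so x̄ = 84 / (6·(-84)) = -1/6.

-1/6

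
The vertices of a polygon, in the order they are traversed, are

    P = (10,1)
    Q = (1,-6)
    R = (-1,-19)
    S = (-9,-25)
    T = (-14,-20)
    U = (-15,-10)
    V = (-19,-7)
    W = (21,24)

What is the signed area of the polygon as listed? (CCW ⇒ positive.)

-587.5

Apply Gauss's area formula: 2A = Σ (x_i·y_{i+1} − x_{i+1}·y_i), indices taken mod 8.
Σ = (-61) + (-25) + (-146) + (-170) + (-160) + (-85) + (-309) + (-219) = -1175
Signed area = Σ/2 = -587.5 (negative ⇒ clockwise traversal).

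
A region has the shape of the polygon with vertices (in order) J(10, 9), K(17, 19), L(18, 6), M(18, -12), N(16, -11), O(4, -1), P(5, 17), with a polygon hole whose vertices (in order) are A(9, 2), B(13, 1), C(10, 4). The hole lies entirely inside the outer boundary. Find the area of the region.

274

Outer boundary:
Σ = (37) + (-240) + (-324) + (-6) + (28) + (73) + (-125) = -557
Area = |Σ|/2 = 278.5.
Hole:
A→B: (9)(1) − (13)(2) = -17
B→C: (13)(4) − (10)(1) = 42
C→A: (10)(2) − (9)(4) = -16
Σ = 9
Area = |Σ|/2 = 4.5.
Net area = 278.5 − 4.5 = 274.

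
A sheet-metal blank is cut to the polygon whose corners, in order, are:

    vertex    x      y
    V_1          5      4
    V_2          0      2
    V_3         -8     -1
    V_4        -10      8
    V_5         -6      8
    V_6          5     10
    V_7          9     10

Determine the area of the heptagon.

Apply the shoelace formula: 2A = Σ (x_i·y_{i+1} − x_{i+1}·y_i), indices taken mod 7.
V_1→V_2: (5)(2) − (0)(4) = 10
V_2→V_3: (0)(-1) − (-8)(2) = 16
V_3→V_4: (-8)(8) − (-10)(-1) = -74
V_4→V_5: (-10)(8) − (-6)(8) = -32
V_5→V_6: (-6)(10) − (5)(8) = -100
V_6→V_7: (5)(10) − (9)(10) = -40
V_7→V_1: (9)(4) − (5)(10) = -14
Σ = -234
Area = |Σ|/2 = 117.

117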